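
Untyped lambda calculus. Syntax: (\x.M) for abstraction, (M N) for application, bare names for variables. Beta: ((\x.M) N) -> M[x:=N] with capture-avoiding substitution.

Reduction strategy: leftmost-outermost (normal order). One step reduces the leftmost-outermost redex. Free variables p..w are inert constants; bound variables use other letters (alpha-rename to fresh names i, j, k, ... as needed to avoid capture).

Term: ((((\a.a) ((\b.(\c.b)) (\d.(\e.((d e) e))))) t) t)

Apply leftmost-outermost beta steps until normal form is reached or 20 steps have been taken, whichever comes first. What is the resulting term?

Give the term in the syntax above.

Step 0: ((((\a.a) ((\b.(\c.b)) (\d.(\e.((d e) e))))) t) t)
Step 1: ((((\b.(\c.b)) (\d.(\e.((d e) e)))) t) t)
Step 2: (((\c.(\d.(\e.((d e) e)))) t) t)
Step 3: ((\d.(\e.((d e) e))) t)
Step 4: (\e.((t e) e))

Answer: (\e.((t e) e))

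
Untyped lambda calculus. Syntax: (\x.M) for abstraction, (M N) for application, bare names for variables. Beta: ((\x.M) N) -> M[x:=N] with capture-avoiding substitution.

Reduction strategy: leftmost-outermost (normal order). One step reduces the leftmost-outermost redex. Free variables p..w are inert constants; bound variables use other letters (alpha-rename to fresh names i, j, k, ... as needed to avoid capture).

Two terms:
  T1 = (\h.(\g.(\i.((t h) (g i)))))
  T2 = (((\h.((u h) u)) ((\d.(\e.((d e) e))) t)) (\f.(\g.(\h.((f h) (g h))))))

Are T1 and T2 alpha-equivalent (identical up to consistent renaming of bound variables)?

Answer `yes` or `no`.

Answer: no

Derivation:
Term 1: (\h.(\g.(\i.((t h) (g i)))))
Term 2: (((\h.((u h) u)) ((\d.(\e.((d e) e))) t)) (\f.(\g.(\h.((f h) (g h))))))
Alpha-equivalence: compare structure up to binder renaming.
Result: False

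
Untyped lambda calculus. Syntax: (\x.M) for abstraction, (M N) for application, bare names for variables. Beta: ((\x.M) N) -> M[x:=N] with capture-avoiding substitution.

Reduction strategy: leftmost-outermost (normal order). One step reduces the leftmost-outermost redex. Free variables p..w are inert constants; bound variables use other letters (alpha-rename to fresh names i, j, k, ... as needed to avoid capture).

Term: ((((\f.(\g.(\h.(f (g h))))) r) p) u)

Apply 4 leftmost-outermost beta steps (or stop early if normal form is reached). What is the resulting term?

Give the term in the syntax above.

Step 0: ((((\f.(\g.(\h.(f (g h))))) r) p) u)
Step 1: (((\g.(\h.(r (g h)))) p) u)
Step 2: ((\h.(r (p h))) u)
Step 3: (r (p u))
Step 4: (normal form reached)

Answer: (r (p u))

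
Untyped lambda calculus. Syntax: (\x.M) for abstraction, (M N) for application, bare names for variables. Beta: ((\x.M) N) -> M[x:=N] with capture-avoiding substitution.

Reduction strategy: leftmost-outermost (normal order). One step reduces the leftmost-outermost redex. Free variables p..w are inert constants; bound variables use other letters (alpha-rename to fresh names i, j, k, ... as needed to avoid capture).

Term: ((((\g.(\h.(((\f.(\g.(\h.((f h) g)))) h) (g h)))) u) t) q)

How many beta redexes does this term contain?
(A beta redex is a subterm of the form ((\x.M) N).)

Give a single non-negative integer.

Answer: 2

Derivation:
Term: ((((\g.(\h.(((\f.(\g.(\h.((f h) g)))) h) (g h)))) u) t) q)
  Redex: ((\g.(\h.(((\f.(\g.(\h.((f h) g)))) h) (g h)))) u)
  Redex: ((\f.(\g.(\h.((f h) g)))) h)
Total redexes: 2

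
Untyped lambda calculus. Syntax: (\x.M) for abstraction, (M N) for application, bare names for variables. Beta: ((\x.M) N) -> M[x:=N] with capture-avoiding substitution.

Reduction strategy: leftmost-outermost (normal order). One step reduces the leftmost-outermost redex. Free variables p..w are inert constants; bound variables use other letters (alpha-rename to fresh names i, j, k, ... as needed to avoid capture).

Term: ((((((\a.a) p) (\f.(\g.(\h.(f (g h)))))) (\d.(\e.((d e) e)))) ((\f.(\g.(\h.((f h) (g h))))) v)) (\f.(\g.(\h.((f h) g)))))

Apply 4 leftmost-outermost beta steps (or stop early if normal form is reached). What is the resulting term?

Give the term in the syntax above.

Step 0: ((((((\a.a) p) (\f.(\g.(\h.(f (g h)))))) (\d.(\e.((d e) e)))) ((\f.(\g.(\h.((f h) (g h))))) v)) (\f.(\g.(\h.((f h) g)))))
Step 1: ((((p (\f.(\g.(\h.(f (g h)))))) (\d.(\e.((d e) e)))) ((\f.(\g.(\h.((f h) (g h))))) v)) (\f.(\g.(\h.((f h) g)))))
Step 2: ((((p (\f.(\g.(\h.(f (g h)))))) (\d.(\e.((d e) e)))) (\g.(\h.((v h) (g h))))) (\f.(\g.(\h.((f h) g)))))
Step 3: (normal form reached)

Answer: ((((p (\f.(\g.(\h.(f (g h)))))) (\d.(\e.((d e) e)))) (\g.(\h.((v h) (g h))))) (\f.(\g.(\h.((f h) g)))))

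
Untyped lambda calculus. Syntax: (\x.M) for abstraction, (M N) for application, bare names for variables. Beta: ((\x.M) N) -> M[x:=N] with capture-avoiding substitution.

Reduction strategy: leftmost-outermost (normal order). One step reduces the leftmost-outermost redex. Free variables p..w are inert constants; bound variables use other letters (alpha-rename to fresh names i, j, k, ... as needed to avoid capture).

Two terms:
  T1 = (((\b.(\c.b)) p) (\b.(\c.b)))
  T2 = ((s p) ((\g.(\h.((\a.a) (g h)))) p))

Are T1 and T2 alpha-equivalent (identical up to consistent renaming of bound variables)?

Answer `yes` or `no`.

Answer: no

Derivation:
Term 1: (((\b.(\c.b)) p) (\b.(\c.b)))
Term 2: ((s p) ((\g.(\h.((\a.a) (g h)))) p))
Alpha-equivalence: compare structure up to binder renaming.
Result: False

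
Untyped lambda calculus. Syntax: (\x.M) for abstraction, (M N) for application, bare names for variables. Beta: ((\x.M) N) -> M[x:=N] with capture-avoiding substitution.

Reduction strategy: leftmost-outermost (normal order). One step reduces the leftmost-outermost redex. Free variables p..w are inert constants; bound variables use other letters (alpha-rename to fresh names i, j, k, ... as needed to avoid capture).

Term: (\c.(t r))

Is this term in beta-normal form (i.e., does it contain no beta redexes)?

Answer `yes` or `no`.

Answer: yes

Derivation:
Term: (\c.(t r))
No beta redexes found.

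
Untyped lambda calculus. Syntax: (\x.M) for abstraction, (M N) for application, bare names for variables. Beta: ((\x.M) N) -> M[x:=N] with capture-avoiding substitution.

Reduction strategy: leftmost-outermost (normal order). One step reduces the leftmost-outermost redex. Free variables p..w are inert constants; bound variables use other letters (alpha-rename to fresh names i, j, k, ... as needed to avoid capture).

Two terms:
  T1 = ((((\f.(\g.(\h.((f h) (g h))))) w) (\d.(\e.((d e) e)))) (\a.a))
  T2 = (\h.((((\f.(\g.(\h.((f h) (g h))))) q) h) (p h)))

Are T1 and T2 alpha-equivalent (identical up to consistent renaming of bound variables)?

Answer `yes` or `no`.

Term 1: ((((\f.(\g.(\h.((f h) (g h))))) w) (\d.(\e.((d e) e)))) (\a.a))
Term 2: (\h.((((\f.(\g.(\h.((f h) (g h))))) q) h) (p h)))
Alpha-equivalence: compare structure up to binder renaming.
Result: False

Answer: no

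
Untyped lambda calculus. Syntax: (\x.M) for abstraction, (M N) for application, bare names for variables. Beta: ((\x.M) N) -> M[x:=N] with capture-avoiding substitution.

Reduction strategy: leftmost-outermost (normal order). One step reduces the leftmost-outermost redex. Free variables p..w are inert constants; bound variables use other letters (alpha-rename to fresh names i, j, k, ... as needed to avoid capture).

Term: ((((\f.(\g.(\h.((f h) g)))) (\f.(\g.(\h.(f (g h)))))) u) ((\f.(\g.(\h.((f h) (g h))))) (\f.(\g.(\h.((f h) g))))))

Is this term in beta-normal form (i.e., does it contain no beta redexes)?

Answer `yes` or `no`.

Term: ((((\f.(\g.(\h.((f h) g)))) (\f.(\g.(\h.(f (g h)))))) u) ((\f.(\g.(\h.((f h) (g h))))) (\f.(\g.(\h.((f h) g))))))
Found 2 beta redex(es).

Answer: no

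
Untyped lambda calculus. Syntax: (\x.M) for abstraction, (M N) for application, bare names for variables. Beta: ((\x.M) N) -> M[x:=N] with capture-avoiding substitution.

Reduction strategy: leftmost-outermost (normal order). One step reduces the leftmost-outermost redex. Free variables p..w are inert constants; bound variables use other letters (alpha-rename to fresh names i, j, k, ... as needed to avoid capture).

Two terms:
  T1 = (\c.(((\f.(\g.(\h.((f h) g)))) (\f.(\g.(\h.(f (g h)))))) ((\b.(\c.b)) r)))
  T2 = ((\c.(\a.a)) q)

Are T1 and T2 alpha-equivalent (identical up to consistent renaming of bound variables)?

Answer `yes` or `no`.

Answer: no

Derivation:
Term 1: (\c.(((\f.(\g.(\h.((f h) g)))) (\f.(\g.(\h.(f (g h)))))) ((\b.(\c.b)) r)))
Term 2: ((\c.(\a.a)) q)
Alpha-equivalence: compare structure up to binder renaming.
Result: False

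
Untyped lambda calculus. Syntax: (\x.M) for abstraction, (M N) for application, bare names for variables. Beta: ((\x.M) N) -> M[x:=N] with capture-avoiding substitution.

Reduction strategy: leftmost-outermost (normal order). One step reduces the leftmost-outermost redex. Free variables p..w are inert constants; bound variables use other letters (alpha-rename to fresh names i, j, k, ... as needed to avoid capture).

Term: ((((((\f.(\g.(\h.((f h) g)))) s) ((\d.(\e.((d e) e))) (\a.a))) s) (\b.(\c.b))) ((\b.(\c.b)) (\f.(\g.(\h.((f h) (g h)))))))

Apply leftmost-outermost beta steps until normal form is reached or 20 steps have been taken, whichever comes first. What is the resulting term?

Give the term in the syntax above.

Step 0: ((((((\f.(\g.(\h.((f h) g)))) s) ((\d.(\e.((d e) e))) (\a.a))) s) (\b.(\c.b))) ((\b.(\c.b)) (\f.(\g.(\h.((f h) (g h)))))))
Step 1: (((((\g.(\h.((s h) g))) ((\d.(\e.((d e) e))) (\a.a))) s) (\b.(\c.b))) ((\b.(\c.b)) (\f.(\g.(\h.((f h) (g h)))))))
Step 2: ((((\h.((s h) ((\d.(\e.((d e) e))) (\a.a)))) s) (\b.(\c.b))) ((\b.(\c.b)) (\f.(\g.(\h.((f h) (g h)))))))
Step 3: ((((s s) ((\d.(\e.((d e) e))) (\a.a))) (\b.(\c.b))) ((\b.(\c.b)) (\f.(\g.(\h.((f h) (g h)))))))
Step 4: ((((s s) (\e.(((\a.a) e) e))) (\b.(\c.b))) ((\b.(\c.b)) (\f.(\g.(\h.((f h) (g h)))))))
Step 5: ((((s s) (\e.(e e))) (\b.(\c.b))) ((\b.(\c.b)) (\f.(\g.(\h.((f h) (g h)))))))
Step 6: ((((s s) (\e.(e e))) (\b.(\c.b))) (\c.(\f.(\g.(\h.((f h) (g h)))))))

Answer: ((((s s) (\e.(e e))) (\b.(\c.b))) (\c.(\f.(\g.(\h.((f h) (g h)))))))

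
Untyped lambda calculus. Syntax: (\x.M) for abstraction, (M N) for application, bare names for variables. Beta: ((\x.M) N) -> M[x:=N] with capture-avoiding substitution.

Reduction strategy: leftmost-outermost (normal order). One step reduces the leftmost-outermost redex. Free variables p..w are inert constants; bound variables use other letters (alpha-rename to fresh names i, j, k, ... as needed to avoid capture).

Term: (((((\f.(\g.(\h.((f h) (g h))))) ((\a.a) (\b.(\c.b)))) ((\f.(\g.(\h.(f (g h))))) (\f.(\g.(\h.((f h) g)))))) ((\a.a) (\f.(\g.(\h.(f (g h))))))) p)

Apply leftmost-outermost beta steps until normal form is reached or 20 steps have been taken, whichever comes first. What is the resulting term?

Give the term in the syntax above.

Step 0: (((((\f.(\g.(\h.((f h) (g h))))) ((\a.a) (\b.(\c.b)))) ((\f.(\g.(\h.(f (g h))))) (\f.(\g.(\h.((f h) g)))))) ((\a.a) (\f.(\g.(\h.(f (g h))))))) p)
Step 1: ((((\g.(\h.((((\a.a) (\b.(\c.b))) h) (g h)))) ((\f.(\g.(\h.(f (g h))))) (\f.(\g.(\h.((f h) g)))))) ((\a.a) (\f.(\g.(\h.(f (g h))))))) p)
Step 2: (((\h.((((\a.a) (\b.(\c.b))) h) (((\f.(\g.(\h.(f (g h))))) (\f.(\g.(\h.((f h) g))))) h))) ((\a.a) (\f.(\g.(\h.(f (g h))))))) p)
Step 3: (((((\a.a) (\b.(\c.b))) ((\a.a) (\f.(\g.(\h.(f (g h))))))) (((\f.(\g.(\h.(f (g h))))) (\f.(\g.(\h.((f h) g))))) ((\a.a) (\f.(\g.(\h.(f (g h)))))))) p)
Step 4: ((((\b.(\c.b)) ((\a.a) (\f.(\g.(\h.(f (g h))))))) (((\f.(\g.(\h.(f (g h))))) (\f.(\g.(\h.((f h) g))))) ((\a.a) (\f.(\g.(\h.(f (g h)))))))) p)
Step 5: (((\c.((\a.a) (\f.(\g.(\h.(f (g h))))))) (((\f.(\g.(\h.(f (g h))))) (\f.(\g.(\h.((f h) g))))) ((\a.a) (\f.(\g.(\h.(f (g h)))))))) p)
Step 6: (((\a.a) (\f.(\g.(\h.(f (g h)))))) p)
Step 7: ((\f.(\g.(\h.(f (g h))))) p)
Step 8: (\g.(\h.(p (g h))))

Answer: (\g.(\h.(p (g h))))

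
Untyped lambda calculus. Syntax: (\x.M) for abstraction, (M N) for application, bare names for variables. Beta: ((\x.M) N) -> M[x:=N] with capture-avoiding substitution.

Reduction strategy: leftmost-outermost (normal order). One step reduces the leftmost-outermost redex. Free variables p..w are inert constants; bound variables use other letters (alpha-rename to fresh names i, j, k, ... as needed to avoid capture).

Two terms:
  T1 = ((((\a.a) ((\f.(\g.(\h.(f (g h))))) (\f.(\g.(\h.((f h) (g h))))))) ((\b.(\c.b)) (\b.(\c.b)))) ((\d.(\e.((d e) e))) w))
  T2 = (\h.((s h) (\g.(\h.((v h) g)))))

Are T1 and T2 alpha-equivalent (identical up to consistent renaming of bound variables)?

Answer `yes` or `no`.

Answer: no

Derivation:
Term 1: ((((\a.a) ((\f.(\g.(\h.(f (g h))))) (\f.(\g.(\h.((f h) (g h))))))) ((\b.(\c.b)) (\b.(\c.b)))) ((\d.(\e.((d e) e))) w))
Term 2: (\h.((s h) (\g.(\h.((v h) g)))))
Alpha-equivalence: compare structure up to binder renaming.
Result: False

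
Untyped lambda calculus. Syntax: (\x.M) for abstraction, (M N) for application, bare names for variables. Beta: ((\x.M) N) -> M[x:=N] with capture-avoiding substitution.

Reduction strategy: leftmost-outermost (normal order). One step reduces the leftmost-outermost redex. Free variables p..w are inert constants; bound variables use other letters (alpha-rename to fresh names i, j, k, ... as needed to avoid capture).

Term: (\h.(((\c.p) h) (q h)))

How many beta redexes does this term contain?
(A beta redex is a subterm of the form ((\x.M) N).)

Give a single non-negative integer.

Answer: 1

Derivation:
Term: (\h.(((\c.p) h) (q h)))
  Redex: ((\c.p) h)
Total redexes: 1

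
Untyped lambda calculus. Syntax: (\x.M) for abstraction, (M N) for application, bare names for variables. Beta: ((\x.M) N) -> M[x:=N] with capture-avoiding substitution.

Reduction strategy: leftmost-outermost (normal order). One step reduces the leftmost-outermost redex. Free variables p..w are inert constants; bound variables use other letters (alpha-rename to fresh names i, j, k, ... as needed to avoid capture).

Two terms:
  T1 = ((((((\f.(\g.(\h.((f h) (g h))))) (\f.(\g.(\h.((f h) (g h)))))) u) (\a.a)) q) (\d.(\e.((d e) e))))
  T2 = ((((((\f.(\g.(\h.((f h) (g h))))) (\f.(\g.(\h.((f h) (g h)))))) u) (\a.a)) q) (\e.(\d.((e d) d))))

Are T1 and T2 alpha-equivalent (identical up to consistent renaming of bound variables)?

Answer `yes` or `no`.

Answer: yes

Derivation:
Term 1: ((((((\f.(\g.(\h.((f h) (g h))))) (\f.(\g.(\h.((f h) (g h)))))) u) (\a.a)) q) (\d.(\e.((d e) e))))
Term 2: ((((((\f.(\g.(\h.((f h) (g h))))) (\f.(\g.(\h.((f h) (g h)))))) u) (\a.a)) q) (\e.(\d.((e d) d))))
Alpha-equivalence: compare structure up to binder renaming.
Result: True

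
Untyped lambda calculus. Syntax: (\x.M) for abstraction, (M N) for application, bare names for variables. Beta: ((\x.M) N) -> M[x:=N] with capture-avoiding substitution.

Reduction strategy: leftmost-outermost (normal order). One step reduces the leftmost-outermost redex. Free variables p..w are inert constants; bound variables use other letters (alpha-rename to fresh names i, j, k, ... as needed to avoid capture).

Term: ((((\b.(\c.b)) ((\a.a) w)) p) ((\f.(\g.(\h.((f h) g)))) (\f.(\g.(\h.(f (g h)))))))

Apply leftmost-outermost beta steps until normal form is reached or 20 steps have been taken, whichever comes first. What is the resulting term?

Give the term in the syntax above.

Step 0: ((((\b.(\c.b)) ((\a.a) w)) p) ((\f.(\g.(\h.((f h) g)))) (\f.(\g.(\h.(f (g h)))))))
Step 1: (((\c.((\a.a) w)) p) ((\f.(\g.(\h.((f h) g)))) (\f.(\g.(\h.(f (g h)))))))
Step 2: (((\a.a) w) ((\f.(\g.(\h.((f h) g)))) (\f.(\g.(\h.(f (g h)))))))
Step 3: (w ((\f.(\g.(\h.((f h) g)))) (\f.(\g.(\h.(f (g h)))))))
Step 4: (w (\g.(\h.(((\f.(\g.(\h.(f (g h))))) h) g))))
Step 5: (w (\g.(\h.((\g.(\i.(h (g i)))) g))))
Step 6: (w (\g.(\h.(\i.(h (g i))))))

Answer: (w (\g.(\h.(\i.(h (g i))))))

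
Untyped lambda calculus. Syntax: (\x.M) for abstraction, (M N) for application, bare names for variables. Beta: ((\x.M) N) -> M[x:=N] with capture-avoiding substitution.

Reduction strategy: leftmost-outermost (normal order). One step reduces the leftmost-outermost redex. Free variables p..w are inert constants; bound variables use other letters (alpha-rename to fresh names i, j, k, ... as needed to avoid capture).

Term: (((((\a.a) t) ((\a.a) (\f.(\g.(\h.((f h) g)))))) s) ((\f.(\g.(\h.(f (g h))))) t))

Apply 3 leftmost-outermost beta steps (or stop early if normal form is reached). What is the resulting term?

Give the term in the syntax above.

Answer: (((t (\f.(\g.(\h.((f h) g))))) s) (\g.(\h.(t (g h)))))

Derivation:
Step 0: (((((\a.a) t) ((\a.a) (\f.(\g.(\h.((f h) g)))))) s) ((\f.(\g.(\h.(f (g h))))) t))
Step 1: (((t ((\a.a) (\f.(\g.(\h.((f h) g)))))) s) ((\f.(\g.(\h.(f (g h))))) t))
Step 2: (((t (\f.(\g.(\h.((f h) g))))) s) ((\f.(\g.(\h.(f (g h))))) t))
Step 3: (((t (\f.(\g.(\h.((f h) g))))) s) (\g.(\h.(t (g h)))))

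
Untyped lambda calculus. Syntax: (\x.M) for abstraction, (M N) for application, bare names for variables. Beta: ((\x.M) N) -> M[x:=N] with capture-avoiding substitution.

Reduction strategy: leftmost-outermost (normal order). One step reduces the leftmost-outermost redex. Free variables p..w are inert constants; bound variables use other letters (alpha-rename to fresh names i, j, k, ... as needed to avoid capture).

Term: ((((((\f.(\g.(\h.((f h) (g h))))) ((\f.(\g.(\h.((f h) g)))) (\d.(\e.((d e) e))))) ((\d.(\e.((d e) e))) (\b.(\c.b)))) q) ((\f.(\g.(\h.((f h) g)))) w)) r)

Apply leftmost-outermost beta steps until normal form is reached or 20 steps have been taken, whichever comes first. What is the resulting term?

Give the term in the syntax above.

Answer: ((((q q) q) (\g.(\h.((w h) g)))) r)

Derivation:
Step 0: ((((((\f.(\g.(\h.((f h) (g h))))) ((\f.(\g.(\h.((f h) g)))) (\d.(\e.((d e) e))))) ((\d.(\e.((d e) e))) (\b.(\c.b)))) q) ((\f.(\g.(\h.((f h) g)))) w)) r)
Step 1: (((((\g.(\h.((((\f.(\g.(\h.((f h) g)))) (\d.(\e.((d e) e)))) h) (g h)))) ((\d.(\e.((d e) e))) (\b.(\c.b)))) q) ((\f.(\g.(\h.((f h) g)))) w)) r)
Step 2: ((((\h.((((\f.(\g.(\h.((f h) g)))) (\d.(\e.((d e) e)))) h) (((\d.(\e.((d e) e))) (\b.(\c.b))) h))) q) ((\f.(\g.(\h.((f h) g)))) w)) r)
Step 3: ((((((\f.(\g.(\h.((f h) g)))) (\d.(\e.((d e) e)))) q) (((\d.(\e.((d e) e))) (\b.(\c.b))) q)) ((\f.(\g.(\h.((f h) g)))) w)) r)
Step 4: (((((\g.(\h.(((\d.(\e.((d e) e))) h) g))) q) (((\d.(\e.((d e) e))) (\b.(\c.b))) q)) ((\f.(\g.(\h.((f h) g)))) w)) r)
Step 5: ((((\h.(((\d.(\e.((d e) e))) h) q)) (((\d.(\e.((d e) e))) (\b.(\c.b))) q)) ((\f.(\g.(\h.((f h) g)))) w)) r)
Step 6: (((((\d.(\e.((d e) e))) (((\d.(\e.((d e) e))) (\b.(\c.b))) q)) q) ((\f.(\g.(\h.((f h) g)))) w)) r)
Step 7: ((((\e.(((((\d.(\e.((d e) e))) (\b.(\c.b))) q) e) e)) q) ((\f.(\g.(\h.((f h) g)))) w)) r)
Step 8: (((((((\d.(\e.((d e) e))) (\b.(\c.b))) q) q) q) ((\f.(\g.(\h.((f h) g)))) w)) r)
Step 9: ((((((\e.(((\b.(\c.b)) e) e)) q) q) q) ((\f.(\g.(\h.((f h) g)))) w)) r)
Step 10: (((((((\b.(\c.b)) q) q) q) q) ((\f.(\g.(\h.((f h) g)))) w)) r)
Step 11: ((((((\c.q) q) q) q) ((\f.(\g.(\h.((f h) g)))) w)) r)
Step 12: ((((q q) q) ((\f.(\g.(\h.((f h) g)))) w)) r)
Step 13: ((((q q) q) (\g.(\h.((w h) g)))) r)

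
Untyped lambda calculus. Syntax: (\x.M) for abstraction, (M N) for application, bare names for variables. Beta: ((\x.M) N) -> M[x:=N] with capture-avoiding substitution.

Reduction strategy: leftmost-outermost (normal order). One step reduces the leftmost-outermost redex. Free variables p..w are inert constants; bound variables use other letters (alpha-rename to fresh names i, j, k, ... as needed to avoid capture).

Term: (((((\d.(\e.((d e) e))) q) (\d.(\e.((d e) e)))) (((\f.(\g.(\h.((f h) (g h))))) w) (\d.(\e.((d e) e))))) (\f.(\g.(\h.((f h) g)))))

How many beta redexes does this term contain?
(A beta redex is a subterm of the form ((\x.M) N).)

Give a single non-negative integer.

Answer: 2

Derivation:
Term: (((((\d.(\e.((d e) e))) q) (\d.(\e.((d e) e)))) (((\f.(\g.(\h.((f h) (g h))))) w) (\d.(\e.((d e) e))))) (\f.(\g.(\h.((f h) g)))))
  Redex: ((\d.(\e.((d e) e))) q)
  Redex: ((\f.(\g.(\h.((f h) (g h))))) w)
Total redexes: 2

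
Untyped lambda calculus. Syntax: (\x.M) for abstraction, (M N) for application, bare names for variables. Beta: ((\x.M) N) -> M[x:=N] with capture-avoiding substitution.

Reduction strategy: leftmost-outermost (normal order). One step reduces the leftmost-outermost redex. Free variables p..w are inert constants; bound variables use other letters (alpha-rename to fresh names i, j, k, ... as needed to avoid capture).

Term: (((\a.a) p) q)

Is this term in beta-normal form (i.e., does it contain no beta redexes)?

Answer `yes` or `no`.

Term: (((\a.a) p) q)
Found 1 beta redex(es).

Answer: no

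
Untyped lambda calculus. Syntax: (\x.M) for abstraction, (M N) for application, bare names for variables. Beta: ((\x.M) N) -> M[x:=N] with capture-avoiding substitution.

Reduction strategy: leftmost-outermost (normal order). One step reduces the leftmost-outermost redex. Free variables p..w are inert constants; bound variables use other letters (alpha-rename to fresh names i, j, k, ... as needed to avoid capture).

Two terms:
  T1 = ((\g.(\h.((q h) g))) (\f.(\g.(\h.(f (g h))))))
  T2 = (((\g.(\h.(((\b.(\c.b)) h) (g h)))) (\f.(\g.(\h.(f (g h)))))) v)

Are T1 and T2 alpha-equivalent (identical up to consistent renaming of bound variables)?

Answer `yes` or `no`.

Term 1: ((\g.(\h.((q h) g))) (\f.(\g.(\h.(f (g h))))))
Term 2: (((\g.(\h.(((\b.(\c.b)) h) (g h)))) (\f.(\g.(\h.(f (g h)))))) v)
Alpha-equivalence: compare structure up to binder renaming.
Result: False

Answer: no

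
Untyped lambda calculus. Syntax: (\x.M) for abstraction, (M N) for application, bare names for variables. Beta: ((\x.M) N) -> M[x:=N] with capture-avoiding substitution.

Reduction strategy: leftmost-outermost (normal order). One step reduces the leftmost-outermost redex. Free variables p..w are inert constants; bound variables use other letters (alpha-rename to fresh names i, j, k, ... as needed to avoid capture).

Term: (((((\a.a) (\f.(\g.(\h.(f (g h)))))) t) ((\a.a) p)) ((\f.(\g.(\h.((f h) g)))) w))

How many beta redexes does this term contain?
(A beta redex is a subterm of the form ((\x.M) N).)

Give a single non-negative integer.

Term: (((((\a.a) (\f.(\g.(\h.(f (g h)))))) t) ((\a.a) p)) ((\f.(\g.(\h.((f h) g)))) w))
  Redex: ((\a.a) (\f.(\g.(\h.(f (g h))))))
  Redex: ((\a.a) p)
  Redex: ((\f.(\g.(\h.((f h) g)))) w)
Total redexes: 3

Answer: 3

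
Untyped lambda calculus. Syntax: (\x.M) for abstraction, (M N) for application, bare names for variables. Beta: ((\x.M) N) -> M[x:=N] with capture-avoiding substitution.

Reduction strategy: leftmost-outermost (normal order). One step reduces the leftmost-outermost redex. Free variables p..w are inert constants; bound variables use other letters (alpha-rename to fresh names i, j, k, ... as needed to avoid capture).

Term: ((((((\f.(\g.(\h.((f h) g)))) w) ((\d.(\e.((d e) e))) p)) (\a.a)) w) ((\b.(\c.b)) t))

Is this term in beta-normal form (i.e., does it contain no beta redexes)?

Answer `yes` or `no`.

Term: ((((((\f.(\g.(\h.((f h) g)))) w) ((\d.(\e.((d e) e))) p)) (\a.a)) w) ((\b.(\c.b)) t))
Found 3 beta redex(es).

Answer: no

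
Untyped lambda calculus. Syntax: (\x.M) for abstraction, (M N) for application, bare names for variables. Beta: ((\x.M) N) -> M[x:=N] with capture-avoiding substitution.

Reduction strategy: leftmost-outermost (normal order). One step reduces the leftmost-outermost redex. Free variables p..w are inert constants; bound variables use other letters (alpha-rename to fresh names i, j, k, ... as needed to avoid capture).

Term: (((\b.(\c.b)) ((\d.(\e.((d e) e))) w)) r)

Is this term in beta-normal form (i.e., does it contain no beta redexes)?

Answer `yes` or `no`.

Term: (((\b.(\c.b)) ((\d.(\e.((d e) e))) w)) r)
Found 2 beta redex(es).

Answer: no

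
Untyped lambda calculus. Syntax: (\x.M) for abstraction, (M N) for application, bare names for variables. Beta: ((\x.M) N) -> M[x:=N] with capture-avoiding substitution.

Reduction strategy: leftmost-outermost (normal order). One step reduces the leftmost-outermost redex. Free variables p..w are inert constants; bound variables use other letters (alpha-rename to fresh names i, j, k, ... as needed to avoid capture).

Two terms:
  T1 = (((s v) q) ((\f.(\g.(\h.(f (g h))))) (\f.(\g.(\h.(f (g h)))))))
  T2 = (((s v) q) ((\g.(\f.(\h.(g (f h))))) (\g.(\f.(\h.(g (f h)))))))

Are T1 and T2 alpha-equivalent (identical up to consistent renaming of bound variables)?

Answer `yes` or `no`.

Term 1: (((s v) q) ((\f.(\g.(\h.(f (g h))))) (\f.(\g.(\h.(f (g h)))))))
Term 2: (((s v) q) ((\g.(\f.(\h.(g (f h))))) (\g.(\f.(\h.(g (f h)))))))
Alpha-equivalence: compare structure up to binder renaming.
Result: True

Answer: yes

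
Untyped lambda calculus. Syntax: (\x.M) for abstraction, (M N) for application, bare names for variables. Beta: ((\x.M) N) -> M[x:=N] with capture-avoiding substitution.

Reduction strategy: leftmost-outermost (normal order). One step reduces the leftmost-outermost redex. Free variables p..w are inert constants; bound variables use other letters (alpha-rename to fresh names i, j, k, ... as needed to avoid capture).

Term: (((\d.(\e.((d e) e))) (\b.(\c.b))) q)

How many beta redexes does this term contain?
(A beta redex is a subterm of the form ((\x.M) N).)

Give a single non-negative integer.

Answer: 1

Derivation:
Term: (((\d.(\e.((d e) e))) (\b.(\c.b))) q)
  Redex: ((\d.(\e.((d e) e))) (\b.(\c.b)))
Total redexes: 1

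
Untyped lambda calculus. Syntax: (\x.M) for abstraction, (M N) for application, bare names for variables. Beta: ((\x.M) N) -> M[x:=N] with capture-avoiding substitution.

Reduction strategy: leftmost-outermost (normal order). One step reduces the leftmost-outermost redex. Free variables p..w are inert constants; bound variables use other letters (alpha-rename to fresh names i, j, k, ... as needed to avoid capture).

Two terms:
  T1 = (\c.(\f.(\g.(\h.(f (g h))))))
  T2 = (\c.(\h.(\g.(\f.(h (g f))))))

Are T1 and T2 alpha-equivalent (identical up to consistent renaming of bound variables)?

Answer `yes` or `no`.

Answer: yes

Derivation:
Term 1: (\c.(\f.(\g.(\h.(f (g h))))))
Term 2: (\c.(\h.(\g.(\f.(h (g f))))))
Alpha-equivalence: compare structure up to binder renaming.
Result: True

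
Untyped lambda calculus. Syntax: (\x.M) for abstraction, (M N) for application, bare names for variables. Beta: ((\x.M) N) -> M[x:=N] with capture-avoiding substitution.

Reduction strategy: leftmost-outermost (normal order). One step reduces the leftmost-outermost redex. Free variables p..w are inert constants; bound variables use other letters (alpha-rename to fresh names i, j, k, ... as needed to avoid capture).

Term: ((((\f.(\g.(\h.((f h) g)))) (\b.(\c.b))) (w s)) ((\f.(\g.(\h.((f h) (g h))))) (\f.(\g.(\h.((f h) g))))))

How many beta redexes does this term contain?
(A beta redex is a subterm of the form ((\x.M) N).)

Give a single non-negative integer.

Answer: 2

Derivation:
Term: ((((\f.(\g.(\h.((f h) g)))) (\b.(\c.b))) (w s)) ((\f.(\g.(\h.((f h) (g h))))) (\f.(\g.(\h.((f h) g))))))
  Redex: ((\f.(\g.(\h.((f h) g)))) (\b.(\c.b)))
  Redex: ((\f.(\g.(\h.((f h) (g h))))) (\f.(\g.(\h.((f h) g)))))
Total redexes: 2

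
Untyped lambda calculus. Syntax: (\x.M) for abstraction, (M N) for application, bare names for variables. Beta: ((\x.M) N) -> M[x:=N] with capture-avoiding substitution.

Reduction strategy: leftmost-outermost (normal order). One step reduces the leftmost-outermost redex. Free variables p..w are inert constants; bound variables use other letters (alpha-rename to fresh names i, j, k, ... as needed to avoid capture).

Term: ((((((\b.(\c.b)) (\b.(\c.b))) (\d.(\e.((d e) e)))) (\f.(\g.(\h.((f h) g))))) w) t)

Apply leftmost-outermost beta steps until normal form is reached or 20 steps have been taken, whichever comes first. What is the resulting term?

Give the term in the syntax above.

Step 0: ((((((\b.(\c.b)) (\b.(\c.b))) (\d.(\e.((d e) e)))) (\f.(\g.(\h.((f h) g))))) w) t)
Step 1: (((((\c.(\b.(\c.b))) (\d.(\e.((d e) e)))) (\f.(\g.(\h.((f h) g))))) w) t)
Step 2: ((((\b.(\c.b)) (\f.(\g.(\h.((f h) g))))) w) t)
Step 3: (((\c.(\f.(\g.(\h.((f h) g))))) w) t)
Step 4: ((\f.(\g.(\h.((f h) g)))) t)
Step 5: (\g.(\h.((t h) g)))

Answer: (\g.(\h.((t h) g)))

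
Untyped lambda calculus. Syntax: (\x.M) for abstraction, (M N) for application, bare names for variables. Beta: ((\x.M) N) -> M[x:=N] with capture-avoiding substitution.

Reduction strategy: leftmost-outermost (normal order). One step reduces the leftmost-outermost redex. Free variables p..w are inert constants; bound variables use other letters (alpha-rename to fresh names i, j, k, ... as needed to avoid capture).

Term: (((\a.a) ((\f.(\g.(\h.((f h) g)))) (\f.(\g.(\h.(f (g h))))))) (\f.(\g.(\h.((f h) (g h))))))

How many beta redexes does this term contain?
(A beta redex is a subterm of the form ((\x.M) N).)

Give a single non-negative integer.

Answer: 2

Derivation:
Term: (((\a.a) ((\f.(\g.(\h.((f h) g)))) (\f.(\g.(\h.(f (g h))))))) (\f.(\g.(\h.((f h) (g h))))))
  Redex: ((\a.a) ((\f.(\g.(\h.((f h) g)))) (\f.(\g.(\h.(f (g h)))))))
  Redex: ((\f.(\g.(\h.((f h) g)))) (\f.(\g.(\h.(f (g h))))))
Total redexes: 2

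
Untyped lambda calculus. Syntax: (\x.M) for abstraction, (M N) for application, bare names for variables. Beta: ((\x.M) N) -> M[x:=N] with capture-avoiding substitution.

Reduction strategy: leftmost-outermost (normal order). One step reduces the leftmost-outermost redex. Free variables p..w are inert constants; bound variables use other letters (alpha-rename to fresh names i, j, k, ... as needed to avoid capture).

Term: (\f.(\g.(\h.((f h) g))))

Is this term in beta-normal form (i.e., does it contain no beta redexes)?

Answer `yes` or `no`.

Answer: yes

Derivation:
Term: (\f.(\g.(\h.((f h) g))))
No beta redexes found.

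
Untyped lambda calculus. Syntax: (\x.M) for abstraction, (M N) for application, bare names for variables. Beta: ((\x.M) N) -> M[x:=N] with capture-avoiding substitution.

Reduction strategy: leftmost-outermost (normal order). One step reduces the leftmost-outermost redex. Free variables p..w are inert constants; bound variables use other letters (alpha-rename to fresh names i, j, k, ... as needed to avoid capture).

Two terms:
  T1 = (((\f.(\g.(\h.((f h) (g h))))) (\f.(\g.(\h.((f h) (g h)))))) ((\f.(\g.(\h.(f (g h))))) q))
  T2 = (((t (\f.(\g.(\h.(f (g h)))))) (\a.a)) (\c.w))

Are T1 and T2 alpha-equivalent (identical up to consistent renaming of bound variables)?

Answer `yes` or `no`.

Term 1: (((\f.(\g.(\h.((f h) (g h))))) (\f.(\g.(\h.((f h) (g h)))))) ((\f.(\g.(\h.(f (g h))))) q))
Term 2: (((t (\f.(\g.(\h.(f (g h)))))) (\a.a)) (\c.w))
Alpha-equivalence: compare structure up to binder renaming.
Result: False

Answer: no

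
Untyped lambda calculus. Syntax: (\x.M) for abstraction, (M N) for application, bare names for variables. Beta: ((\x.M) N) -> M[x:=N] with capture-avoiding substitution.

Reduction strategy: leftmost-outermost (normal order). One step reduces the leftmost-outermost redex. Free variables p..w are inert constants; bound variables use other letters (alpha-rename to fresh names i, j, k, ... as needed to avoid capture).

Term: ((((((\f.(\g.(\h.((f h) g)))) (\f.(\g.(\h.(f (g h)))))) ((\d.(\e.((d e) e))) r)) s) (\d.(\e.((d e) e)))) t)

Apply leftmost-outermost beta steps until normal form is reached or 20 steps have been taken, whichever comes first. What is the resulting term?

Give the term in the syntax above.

Answer: ((s ((r (\d.(\e.((d e) e)))) (\d.(\e.((d e) e))))) t)

Derivation:
Step 0: ((((((\f.(\g.(\h.((f h) g)))) (\f.(\g.(\h.(f (g h)))))) ((\d.(\e.((d e) e))) r)) s) (\d.(\e.((d e) e)))) t)
Step 1: (((((\g.(\h.(((\f.(\g.(\h.(f (g h))))) h) g))) ((\d.(\e.((d e) e))) r)) s) (\d.(\e.((d e) e)))) t)
Step 2: ((((\h.(((\f.(\g.(\h.(f (g h))))) h) ((\d.(\e.((d e) e))) r))) s) (\d.(\e.((d e) e)))) t)
Step 3: (((((\f.(\g.(\h.(f (g h))))) s) ((\d.(\e.((d e) e))) r)) (\d.(\e.((d e) e)))) t)
Step 4: ((((\g.(\h.(s (g h)))) ((\d.(\e.((d e) e))) r)) (\d.(\e.((d e) e)))) t)
Step 5: (((\h.(s (((\d.(\e.((d e) e))) r) h))) (\d.(\e.((d e) e)))) t)
Step 6: ((s (((\d.(\e.((d e) e))) r) (\d.(\e.((d e) e))))) t)
Step 7: ((s ((\e.((r e) e)) (\d.(\e.((d e) e))))) t)
Step 8: ((s ((r (\d.(\e.((d e) e)))) (\d.(\e.((d e) e))))) t)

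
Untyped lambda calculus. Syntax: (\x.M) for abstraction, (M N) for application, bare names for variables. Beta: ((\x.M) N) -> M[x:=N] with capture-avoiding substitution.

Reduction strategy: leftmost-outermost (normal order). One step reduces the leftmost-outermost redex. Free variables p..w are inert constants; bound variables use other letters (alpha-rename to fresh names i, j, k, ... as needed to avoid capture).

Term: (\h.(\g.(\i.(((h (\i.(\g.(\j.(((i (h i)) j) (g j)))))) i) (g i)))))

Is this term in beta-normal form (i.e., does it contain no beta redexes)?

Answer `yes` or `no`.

Term: (\h.(\g.(\i.(((h (\i.(\g.(\j.(((i (h i)) j) (g j)))))) i) (g i)))))
No beta redexes found.

Answer: yes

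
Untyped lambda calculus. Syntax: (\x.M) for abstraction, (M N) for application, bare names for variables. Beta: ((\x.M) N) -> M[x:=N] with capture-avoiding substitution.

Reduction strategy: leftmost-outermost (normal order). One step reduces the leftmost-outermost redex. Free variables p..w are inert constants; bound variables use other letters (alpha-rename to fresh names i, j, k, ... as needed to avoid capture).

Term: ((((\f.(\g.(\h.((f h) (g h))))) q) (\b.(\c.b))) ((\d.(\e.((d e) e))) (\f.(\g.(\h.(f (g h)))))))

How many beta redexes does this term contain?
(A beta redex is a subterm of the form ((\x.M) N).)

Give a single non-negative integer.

Answer: 2

Derivation:
Term: ((((\f.(\g.(\h.((f h) (g h))))) q) (\b.(\c.b))) ((\d.(\e.((d e) e))) (\f.(\g.(\h.(f (g h)))))))
  Redex: ((\f.(\g.(\h.((f h) (g h))))) q)
  Redex: ((\d.(\e.((d e) e))) (\f.(\g.(\h.(f (g h))))))
Total redexes: 2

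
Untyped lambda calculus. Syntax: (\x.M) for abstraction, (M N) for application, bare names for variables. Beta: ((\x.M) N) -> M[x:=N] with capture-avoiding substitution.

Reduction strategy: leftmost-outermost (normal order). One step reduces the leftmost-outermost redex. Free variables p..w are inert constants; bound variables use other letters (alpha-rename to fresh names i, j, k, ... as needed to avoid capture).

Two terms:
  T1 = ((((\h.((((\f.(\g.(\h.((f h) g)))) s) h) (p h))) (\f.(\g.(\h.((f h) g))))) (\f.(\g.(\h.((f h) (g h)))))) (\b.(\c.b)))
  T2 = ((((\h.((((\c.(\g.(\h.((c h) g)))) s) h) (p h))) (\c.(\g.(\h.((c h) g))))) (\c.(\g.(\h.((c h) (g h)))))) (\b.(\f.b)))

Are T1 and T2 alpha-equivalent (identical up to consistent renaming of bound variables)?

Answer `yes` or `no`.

Term 1: ((((\h.((((\f.(\g.(\h.((f h) g)))) s) h) (p h))) (\f.(\g.(\h.((f h) g))))) (\f.(\g.(\h.((f h) (g h)))))) (\b.(\c.b)))
Term 2: ((((\h.((((\c.(\g.(\h.((c h) g)))) s) h) (p h))) (\c.(\g.(\h.((c h) g))))) (\c.(\g.(\h.((c h) (g h)))))) (\b.(\f.b)))
Alpha-equivalence: compare structure up to binder renaming.
Result: True

Answer: yes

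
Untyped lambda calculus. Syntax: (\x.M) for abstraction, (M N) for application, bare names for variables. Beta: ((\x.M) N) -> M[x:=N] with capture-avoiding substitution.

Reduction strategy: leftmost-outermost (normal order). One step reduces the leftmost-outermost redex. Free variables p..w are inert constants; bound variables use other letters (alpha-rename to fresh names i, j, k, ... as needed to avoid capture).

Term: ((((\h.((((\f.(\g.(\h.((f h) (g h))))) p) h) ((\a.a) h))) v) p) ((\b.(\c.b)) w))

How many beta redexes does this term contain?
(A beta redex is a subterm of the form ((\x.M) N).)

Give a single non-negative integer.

Term: ((((\h.((((\f.(\g.(\h.((f h) (g h))))) p) h) ((\a.a) h))) v) p) ((\b.(\c.b)) w))
  Redex: ((\h.((((\f.(\g.(\h.((f h) (g h))))) p) h) ((\a.a) h))) v)
  Redex: ((\f.(\g.(\h.((f h) (g h))))) p)
  Redex: ((\a.a) h)
  Redex: ((\b.(\c.b)) w)
Total redexes: 4

Answer: 4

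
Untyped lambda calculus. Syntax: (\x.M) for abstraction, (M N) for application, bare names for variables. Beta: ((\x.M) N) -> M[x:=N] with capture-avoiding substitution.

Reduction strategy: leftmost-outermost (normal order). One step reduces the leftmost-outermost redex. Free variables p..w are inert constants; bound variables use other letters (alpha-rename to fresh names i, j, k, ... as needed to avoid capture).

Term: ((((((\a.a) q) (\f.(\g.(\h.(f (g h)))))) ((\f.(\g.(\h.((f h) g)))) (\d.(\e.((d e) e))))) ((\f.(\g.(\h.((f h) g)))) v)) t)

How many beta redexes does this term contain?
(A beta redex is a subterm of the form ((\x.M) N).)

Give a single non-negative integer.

Term: ((((((\a.a) q) (\f.(\g.(\h.(f (g h)))))) ((\f.(\g.(\h.((f h) g)))) (\d.(\e.((d e) e))))) ((\f.(\g.(\h.((f h) g)))) v)) t)
  Redex: ((\a.a) q)
  Redex: ((\f.(\g.(\h.((f h) g)))) (\d.(\e.((d e) e))))
  Redex: ((\f.(\g.(\h.((f h) g)))) v)
Total redexes: 3

Answer: 3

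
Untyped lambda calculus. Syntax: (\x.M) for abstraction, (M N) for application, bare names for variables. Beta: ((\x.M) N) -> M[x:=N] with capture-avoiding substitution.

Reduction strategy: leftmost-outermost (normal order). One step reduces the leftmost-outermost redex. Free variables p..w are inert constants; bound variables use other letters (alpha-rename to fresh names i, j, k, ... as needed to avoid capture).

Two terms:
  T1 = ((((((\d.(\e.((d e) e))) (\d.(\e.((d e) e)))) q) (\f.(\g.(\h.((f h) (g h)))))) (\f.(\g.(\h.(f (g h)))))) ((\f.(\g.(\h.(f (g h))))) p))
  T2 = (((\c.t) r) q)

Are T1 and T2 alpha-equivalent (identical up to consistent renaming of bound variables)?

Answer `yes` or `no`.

Answer: no

Derivation:
Term 1: ((((((\d.(\e.((d e) e))) (\d.(\e.((d e) e)))) q) (\f.(\g.(\h.((f h) (g h)))))) (\f.(\g.(\h.(f (g h)))))) ((\f.(\g.(\h.(f (g h))))) p))
Term 2: (((\c.t) r) q)
Alpha-equivalence: compare structure up to binder renaming.
Result: False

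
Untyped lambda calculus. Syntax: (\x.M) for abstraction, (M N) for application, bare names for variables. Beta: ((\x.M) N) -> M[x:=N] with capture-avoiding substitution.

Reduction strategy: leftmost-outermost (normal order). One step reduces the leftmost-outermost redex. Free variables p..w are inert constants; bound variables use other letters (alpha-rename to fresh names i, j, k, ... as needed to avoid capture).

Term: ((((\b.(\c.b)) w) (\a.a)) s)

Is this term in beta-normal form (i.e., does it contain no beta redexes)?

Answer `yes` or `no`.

Term: ((((\b.(\c.b)) w) (\a.a)) s)
Found 1 beta redex(es).

Answer: no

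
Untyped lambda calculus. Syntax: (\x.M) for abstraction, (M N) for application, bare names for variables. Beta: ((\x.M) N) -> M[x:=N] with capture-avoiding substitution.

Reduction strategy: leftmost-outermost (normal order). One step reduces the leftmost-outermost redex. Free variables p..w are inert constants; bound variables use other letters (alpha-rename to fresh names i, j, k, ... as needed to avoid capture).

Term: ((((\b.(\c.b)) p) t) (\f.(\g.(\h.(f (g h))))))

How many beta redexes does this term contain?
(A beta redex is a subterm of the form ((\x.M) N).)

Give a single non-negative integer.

Term: ((((\b.(\c.b)) p) t) (\f.(\g.(\h.(f (g h))))))
  Redex: ((\b.(\c.b)) p)
Total redexes: 1

Answer: 1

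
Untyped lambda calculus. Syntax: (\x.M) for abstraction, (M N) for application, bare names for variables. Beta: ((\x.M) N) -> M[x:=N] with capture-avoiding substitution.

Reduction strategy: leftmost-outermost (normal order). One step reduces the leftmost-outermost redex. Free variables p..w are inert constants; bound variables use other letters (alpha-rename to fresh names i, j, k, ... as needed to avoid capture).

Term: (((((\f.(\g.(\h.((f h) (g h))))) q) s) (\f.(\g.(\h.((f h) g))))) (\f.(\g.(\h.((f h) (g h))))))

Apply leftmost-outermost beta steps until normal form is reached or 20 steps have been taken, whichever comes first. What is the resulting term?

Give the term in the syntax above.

Step 0: (((((\f.(\g.(\h.((f h) (g h))))) q) s) (\f.(\g.(\h.((f h) g))))) (\f.(\g.(\h.((f h) (g h))))))
Step 1: ((((\g.(\h.((q h) (g h)))) s) (\f.(\g.(\h.((f h) g))))) (\f.(\g.(\h.((f h) (g h))))))
Step 2: (((\h.((q h) (s h))) (\f.(\g.(\h.((f h) g))))) (\f.(\g.(\h.((f h) (g h))))))
Step 3: (((q (\f.(\g.(\h.((f h) g))))) (s (\f.(\g.(\h.((f h) g)))))) (\f.(\g.(\h.((f h) (g h))))))

Answer: (((q (\f.(\g.(\h.((f h) g))))) (s (\f.(\g.(\h.((f h) g)))))) (\f.(\g.(\h.((f h) (g h))))))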